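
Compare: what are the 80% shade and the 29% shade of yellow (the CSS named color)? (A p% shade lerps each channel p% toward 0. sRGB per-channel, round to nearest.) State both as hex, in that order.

#333300, #b5b500

CSS yellow is rgb(255, 255, 0).
80% shade:
  R: 255 + 0.8×(0−255) = 255 − 204 = 51 → 51
  G: 255 − 204 = 51 → 51
  B: 0 + 0 = 0 → 0
  → #333300
29% shade:
  R: 255 + 0.29×(0−255) = 255 − 73.95 = 181.05 → 181
  G: 255 − 73.95 = 181.05 → 181
  B: 0 + 0.29×(0−0) = 0 + 0 = 0 → 0
  → #b5b500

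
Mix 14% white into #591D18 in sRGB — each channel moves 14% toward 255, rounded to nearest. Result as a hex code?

#703D38

#591D18 is rgb(89, 29, 24).
Lerp each channel 14% toward 255:
  R: 89 + 23.24 = 112.24 → 112
  G: 29 + 0.14×(255−29) = 29 + 31.64 = 60.64 → 61
  B: 24 + 32.34 = 56.34 → 56
rgb(112, 61, 56) = #703D38.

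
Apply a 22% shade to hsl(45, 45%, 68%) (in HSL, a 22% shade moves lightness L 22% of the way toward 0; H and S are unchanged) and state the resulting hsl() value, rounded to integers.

L moves 22% from 68 toward 0: 68 − 14.96 = 53.04 → 53.
H and S are unchanged.

hsl(45, 45%, 53%)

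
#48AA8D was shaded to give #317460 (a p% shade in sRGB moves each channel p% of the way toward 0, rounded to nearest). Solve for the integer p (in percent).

#48AA8D is rgb(72, 170, 141); #317460 is rgb(49, 116, 96).
On the G channel (widest range): 116 ≈ 170 + (p/100)(0 − 170), so p ≈ 100×(116 − 170)/(0 − 170) = -5400/-170 = 31.76.
p = 32 reproduces all three channels after rounding.

32%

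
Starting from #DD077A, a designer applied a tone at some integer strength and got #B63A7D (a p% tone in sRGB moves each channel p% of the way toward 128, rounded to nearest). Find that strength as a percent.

42%

#DD077A is rgb(221, 7, 122); #B63A7D is rgb(182, 58, 125).
On the G channel (widest range): 58 ≈ 7 + (p/100)(128 − 7), so p ≈ 100×(58 − 7)/(128 − 7) = 5100/121 = 42.15.
p = 42 reproduces all three channels after rounding.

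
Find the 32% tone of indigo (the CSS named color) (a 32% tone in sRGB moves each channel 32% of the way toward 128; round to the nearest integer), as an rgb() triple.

CSS indigo is rgb(75, 0, 130).
A 32% tone moves each channel 32% toward 128:
  R: 75 + 0.32×(128−75) = 75 + 16.96 = 91.96 → 92
  G: 0 + 0.32×(128−0) = 0 + 40.96 = 40.96 → 41
  B: 130 + 0.32×(128−130) = 130 − 0.64 = 129.36 → 129

rgb(92, 41, 129)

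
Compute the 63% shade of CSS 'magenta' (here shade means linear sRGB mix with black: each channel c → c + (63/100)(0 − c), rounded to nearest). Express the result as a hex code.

CSS magenta is rgb(255, 0, 255).
Lerp each channel 63% toward 0:
  R: 255 + 0.63×(0−255) = 255 − 160.65 = 94.35 → 94
  G: 0 + 0.63×(0−0) = 0 + 0 = 0 → 0
  B: 255 + 0.63×(0−255) = 255 − 160.65 = 94.35 → 94
rgb(94, 0, 94) = #5e005e.

#5e005e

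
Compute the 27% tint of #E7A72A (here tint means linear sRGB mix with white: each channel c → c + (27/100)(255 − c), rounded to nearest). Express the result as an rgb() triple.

#E7A72A is rgb(231, 167, 42).
A 27% tint moves each channel 27% toward 255:
  R: 231 + 0.27×(255−231) = 231 + 6.48 = 237.48 → 237
  G: 167 + 23.76 = 190.76 → 191
  B: 42 + 57.51 = 99.51 → 100

rgb(237, 191, 100)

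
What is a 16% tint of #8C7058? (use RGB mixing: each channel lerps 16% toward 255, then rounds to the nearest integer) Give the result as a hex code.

#9E8773

#8C7058 is rgb(140, 112, 88).
Per channel, c → c + 0.16(255 − c):
  R: 140 + 18.4 = 158.4 → 158
  G: 112 + 22.88 = 134.88 → 135
  B: 88 + 0.16×(255−88) = 88 + 26.72 = 114.72 → 115
rgb(158, 135, 115) = #9E8773.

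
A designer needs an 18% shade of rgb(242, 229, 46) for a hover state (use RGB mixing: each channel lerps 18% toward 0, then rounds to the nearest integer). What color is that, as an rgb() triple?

Per channel, c → c + 0.18(0 − c):
  R: 242 + 0.18×(0−242) = 242 − 43.56 = 198.44 → 198
  G: 229 − 41.22 = 187.78 → 188
  B: 46 − 8.28 = 37.72 → 38

rgb(198, 188, 38)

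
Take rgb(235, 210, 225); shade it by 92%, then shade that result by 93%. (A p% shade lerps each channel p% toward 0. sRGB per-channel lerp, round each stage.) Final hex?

#010101

A 92% shade moves each channel 92% toward 0:
  R: 235 + 0.92×(0−235) = 235 − 216.2 = 18.8 → 19
  G: 210 + 0.92×(0−210) = 210 − 193.2 = 16.8 → 17
  B: 225 + 0.92×(0−225) = 225 − 207 = 18 → 18
After the shade: rgb(19, 17, 18) = #131112.
A 93% shade moves each channel 93% toward 0:
  R: 19 + 0.93×(0−19) = 19 − 17.67 = 1.33 → 1
  G: 17 + 0.93×(0−17) = 17 − 15.81 = 1.19 → 1
  B: 18 − 16.74 = 1.26 → 1
rgb(1, 1, 1) = #010101.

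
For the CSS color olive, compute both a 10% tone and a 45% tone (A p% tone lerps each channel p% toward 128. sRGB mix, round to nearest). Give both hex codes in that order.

CSS olive is rgb(128, 128, 0).
10% tone:
  R: 128 + 0.1×(128−128) = 128 + 0 = 128 → 128
  G: 128 + 0 = 128 → 128
  B: 0 + 12.8 = 12.8 → 13
  → #80800D
45% tone:
  R: 128 + 0.45×(128−128) = 128 + 0 = 128 → 128
  G: 128 + 0.45×(128−128) = 128 + 0 = 128 → 128
  B: 0 + 57.6 = 57.6 → 58
  → #80803A

#80800D, #80803A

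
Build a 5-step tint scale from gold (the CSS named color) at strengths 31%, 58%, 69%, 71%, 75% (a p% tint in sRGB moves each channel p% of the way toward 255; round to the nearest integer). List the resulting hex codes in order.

CSS gold is rgb(255, 215, 0).
31%: (255→255, 215 + 12.4 = 227.4→227, 0 + 79.05 = 79.05→79) → #ffe34f
58%: (255→255, 215 + 23.2 = 238.2→238, 0 + 147.9 = 147.9→148) → #ffee94
69%: (255→255, 215 + 27.6 = 242.6→243, 0 + 175.95 = 175.95→176) → #fff3b0
71%: (255→255, 215 + 28.4 = 243.4→243, 0 + 181.05 = 181.05→181) → #fff3b5
75%: (255→255, 215 + 30 = 245→245, 0 + 191.25 = 191.25→191) → #fff5bf

#ffe34f, #ffee94, #fff3b0, #fff3b5, #fff5bf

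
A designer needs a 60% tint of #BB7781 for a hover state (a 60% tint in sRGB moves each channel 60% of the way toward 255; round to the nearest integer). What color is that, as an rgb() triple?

#BB7781 is rgb(187, 119, 129).
Lerp each channel 60% toward 255:
  R: 187 + 40.8 = 227.8 → 228
  G: 119 + 81.6 = 200.6 → 201
  B: 129 + 75.6 = 204.6 → 205

rgb(228, 201, 205)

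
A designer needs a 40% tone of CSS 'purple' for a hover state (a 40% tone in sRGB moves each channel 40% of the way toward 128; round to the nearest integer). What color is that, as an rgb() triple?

CSS purple is rgb(128, 0, 128).
A 40% tone moves each channel 40% toward 128:
  R: 128 + 0 = 128 → 128
  G: 0 + 0.4×(128−0) = 0 + 51.2 = 51.2 → 51
  B: 128 + 0.4×(128−128) = 128 + 0 = 128 → 128

rgb(128, 51, 128)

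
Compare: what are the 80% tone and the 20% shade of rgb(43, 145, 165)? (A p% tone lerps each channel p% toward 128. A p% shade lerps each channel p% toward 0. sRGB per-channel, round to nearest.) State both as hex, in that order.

#6F8387, #227484

80% tone:
  R: 43 + 68 = 111 → 111
  G: 145 − 13.6 = 131.4 → 131
  B: 165 + 0.8×(128−165) = 165 − 29.6 = 135.4 → 135
  → #6F8387
20% shade:
  R: 43 − 8.6 = 34.4 → 34
  G: 145 + 0.2×(0−145) = 145 − 29 = 116 → 116
  B: 165 + 0.2×(0−165) = 165 − 33 = 132 → 132
  → #227484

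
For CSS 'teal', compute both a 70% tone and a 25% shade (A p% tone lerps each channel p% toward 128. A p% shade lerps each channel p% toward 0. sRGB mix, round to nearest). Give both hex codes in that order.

CSS teal is rgb(0, 128, 128).
70% tone:
  R: 0 + 89.6 = 89.6 → 90
  G: 128 + 0.7×(128−128) = 128 + 0 = 128 → 128
  B: 128 + 0 = 128 → 128
  → #5A8080
25% shade:
  R: 0 + 0 = 0 → 0
  G: 128 + 0.25×(0−128) = 128 − 32 = 96 → 96
  B: 128 − 32 = 96 → 96
  → #006060

#5A8080, #006060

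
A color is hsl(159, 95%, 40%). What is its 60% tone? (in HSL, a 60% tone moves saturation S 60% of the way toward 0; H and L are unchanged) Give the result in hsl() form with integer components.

S moves 60% from 95 toward 0: 95 − 57 = 38 → 38.
H and L are unchanged.

hsl(159, 38%, 40%)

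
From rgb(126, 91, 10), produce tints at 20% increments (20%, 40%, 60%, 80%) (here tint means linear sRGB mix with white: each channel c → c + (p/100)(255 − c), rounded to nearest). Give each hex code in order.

#987c3b, #b29d6c, #cbbd9d, #e5dece

20%: (126 + 25.8 = 151.8→152, 91 + 32.8 = 123.8→124, 10 + 49 = 59→59) → #987c3b
40%: (126 + 51.6 = 177.6→178, 91 + 65.6 = 156.6→157, 10 + 98 = 108→108) → #b29d6c
60%: (126 + 77.4 = 203.4→203, 91 + 98.4 = 189.4→189, 10 + 147 = 157→157) → #cbbd9d
80%: (126 + 103.2 = 229.2→229, 91 + 131.2 = 222.2→222, 10 + 196 = 206→206) → #e5dece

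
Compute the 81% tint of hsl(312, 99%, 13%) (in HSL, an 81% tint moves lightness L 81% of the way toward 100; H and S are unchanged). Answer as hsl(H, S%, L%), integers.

L moves 81% from 13 toward 100: 13 + 70.47 = 83.47 → 83.
H and S are unchanged.

hsl(312, 99%, 83%)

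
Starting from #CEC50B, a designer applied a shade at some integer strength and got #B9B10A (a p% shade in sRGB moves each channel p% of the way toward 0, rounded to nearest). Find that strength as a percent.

#CEC50B is rgb(206, 197, 11); #B9B10A is rgb(185, 177, 10).
On the R channel (widest range): 185 ≈ 206 + (p/100)(0 − 206), so p ≈ 100×(185 − 206)/(0 − 206) = -2100/-206 = 10.19.
p = 10 reproduces all three channels after rounding.

10%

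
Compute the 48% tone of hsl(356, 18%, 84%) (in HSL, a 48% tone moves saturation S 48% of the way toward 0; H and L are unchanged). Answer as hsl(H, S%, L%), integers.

hsl(356, 9%, 84%)

S moves 48% from 18 toward 0: 18 − 8.64 = 9.36 → 9.
H and L are unchanged.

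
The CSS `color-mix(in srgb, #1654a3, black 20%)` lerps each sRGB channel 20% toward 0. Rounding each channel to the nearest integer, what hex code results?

#124382

#1654a3 is rgb(22, 84, 163).
A 20% shade moves each channel 20% toward 0:
  R: 22 + 0.2×(0−22) = 22 − 4.4 = 17.6 → 18
  G: 84 + 0.2×(0−84) = 84 − 16.8 = 67.2 → 67
  B: 163 − 32.6 = 130.4 → 130
rgb(18, 67, 130) = #124382.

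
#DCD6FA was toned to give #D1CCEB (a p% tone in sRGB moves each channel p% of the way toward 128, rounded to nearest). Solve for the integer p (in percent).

12%

#DCD6FA is rgb(220, 214, 250); #D1CCEB is rgb(209, 204, 235).
On the B channel (widest range): 235 ≈ 250 + (p/100)(128 − 250), so p ≈ 100×(235 − 250)/(128 − 250) = -1500/-122 = 12.30.
p = 12 reproduces all three channels after rounding.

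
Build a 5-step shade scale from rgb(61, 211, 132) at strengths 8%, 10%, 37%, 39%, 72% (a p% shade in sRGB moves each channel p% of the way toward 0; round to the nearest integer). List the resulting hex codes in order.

8%: (61 − 4.88 = 56.12→56, 211 − 16.88 = 194.12→194, 132 − 10.56 = 121.44→121) → #38C279
10%: (61 − 6.1 = 54.9→55, 211 − 21.1 = 189.9→190, 132 − 13.2 = 118.8→119) → #37BE77
37%: (61 − 22.57 = 38.43→38, 211 − 78.07 = 132.93→133, 132 − 48.84 = 83.16→83) → #268553
39%: (61 − 23.79 = 37.21→37, 211 − 82.29 = 128.71→129, 132 − 51.48 = 80.52→81) → #258151
72%: (61 − 43.92 = 17.08→17, 211 − 151.92 = 59.08→59, 132 − 95.04 = 36.96→37) → #113B25

#38C279, #37BE77, #268553, #258151, #113B25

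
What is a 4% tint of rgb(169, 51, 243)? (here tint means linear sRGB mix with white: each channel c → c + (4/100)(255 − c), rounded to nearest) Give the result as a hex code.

#AC3BF3

Per channel, c → c + 0.04(255 − c):
  R: 169 + 0.04×(255−169) = 169 + 3.44 = 172.44 → 172
  G: 51 + 0.04×(255−51) = 51 + 8.16 = 59.16 → 59
  B: 243 + 0.48 = 243.48 → 243
rgb(172, 59, 243) = #AC3BF3.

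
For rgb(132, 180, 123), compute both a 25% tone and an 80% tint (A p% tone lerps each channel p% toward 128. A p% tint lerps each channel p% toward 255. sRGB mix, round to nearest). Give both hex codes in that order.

25% tone:
  R: 132 + 0.25×(128−132) = 132 − 1 = 131 → 131
  G: 180 + 0.25×(128−180) = 180 − 13 = 167 → 167
  B: 123 + 1.25 = 124.25 → 124
  → #83a77c
80% tint:
  R: 132 + 0.8×(255−132) = 132 + 98.4 = 230.4 → 230
  G: 180 + 0.8×(255−180) = 180 + 60 = 240 → 240
  B: 123 + 0.8×(255−123) = 123 + 105.6 = 228.6 → 229
  → #e6f0e5

#83a77c, #e6f0e5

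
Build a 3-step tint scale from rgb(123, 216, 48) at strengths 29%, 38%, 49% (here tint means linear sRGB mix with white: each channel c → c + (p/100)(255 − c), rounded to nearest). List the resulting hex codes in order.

#a1e36c, #ade77f, #bceb95

29%: (123 + 38.28 = 161.28→161, 216 + 11.31 = 227.31→227, 48 + 60.03 = 108.03→108) → #a1e36c
38%: (123 + 50.16 = 173.16→173, 216 + 14.82 = 230.82→231, 48 + 78.66 = 126.66→127) → #ade77f
49%: (123 + 64.68 = 187.68→188, 216 + 19.11 = 235.11→235, 48 + 101.43 = 149.43→149) → #bceb95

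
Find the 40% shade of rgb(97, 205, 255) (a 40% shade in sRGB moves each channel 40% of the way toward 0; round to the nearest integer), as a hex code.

#3A7B99

Lerp each channel 40% toward 0:
  R: 97 + 0.4×(0−97) = 97 − 38.8 = 58.2 → 58
  G: 205 + 0.4×(0−205) = 205 − 82 = 123 → 123
  B: 255 − 102 = 153 → 153
rgb(58, 123, 153) = #3A7B99.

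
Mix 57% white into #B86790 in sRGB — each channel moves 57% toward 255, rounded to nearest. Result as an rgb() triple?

rgb(224, 190, 207)

#B86790 is rgb(184, 103, 144).
A 57% tint moves each channel 57% toward 255:
  R: 184 + 40.47 = 224.47 → 224
  G: 103 + 0.57×(255−103) = 103 + 86.64 = 189.64 → 190
  B: 144 + 63.27 = 207.27 → 207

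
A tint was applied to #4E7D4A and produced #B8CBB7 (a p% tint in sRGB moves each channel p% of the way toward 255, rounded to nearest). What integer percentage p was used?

60%

#4E7D4A is rgb(78, 125, 74); #B8CBB7 is rgb(184, 203, 183).
On the B channel (widest range): 183 ≈ 74 + (p/100)(255 − 74), so p ≈ 100×(183 − 74)/(255 − 74) = 10900/181 = 60.22.
p = 60 reproduces all three channels after rounding.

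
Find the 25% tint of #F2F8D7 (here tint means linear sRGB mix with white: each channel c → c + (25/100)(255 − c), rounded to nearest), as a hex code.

#F2F8D7 is rgb(242, 248, 215).
Per channel, c → c + 0.25(255 − c):
  R: 242 + 3.25 = 245.25 → 245
  G: 248 + 1.75 = 249.75 → 250
  B: 215 + 0.25×(255−215) = 215 + 10 = 225 → 225
rgb(245, 250, 225) = #F5FAE1.

#F5FAE1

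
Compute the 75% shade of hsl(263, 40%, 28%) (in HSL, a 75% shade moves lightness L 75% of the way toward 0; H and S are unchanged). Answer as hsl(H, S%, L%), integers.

L moves 75% from 28 toward 0: 28 − 21 = 7 → 7.
H and S are unchanged.

hsl(263, 40%, 7%)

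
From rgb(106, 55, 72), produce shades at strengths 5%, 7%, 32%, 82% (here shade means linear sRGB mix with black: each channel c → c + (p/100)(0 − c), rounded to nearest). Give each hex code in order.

5%: (106 − 5.3 = 100.7→101, 55 − 2.75 = 52.25→52, 72 − 3.6 = 68.4→68) → #653444
7%: (106 − 7.42 = 98.58→99, 55 − 3.85 = 51.15→51, 72 − 5.04 = 66.96→67) → #633343
32%: (106 − 33.92 = 72.08→72, 55 − 17.6 = 37.4→37, 72 − 23.04 = 48.96→49) → #482531
82%: (106 − 86.92 = 19.08→19, 55 − 45.1 = 9.9→10, 72 − 59.04 = 12.96→13) → #130A0D

#653444, #633343, #482531, #130A0D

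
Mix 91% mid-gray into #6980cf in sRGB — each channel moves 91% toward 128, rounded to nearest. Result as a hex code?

#7e8087

#6980cf is rgb(105, 128, 207).
Lerp each channel 91% toward 128:
  R: 105 + 0.91×(128−105) = 105 + 20.93 = 125.93 → 126
  G: 128 + 0 = 128 → 128
  B: 207 + 0.91×(128−207) = 207 − 71.89 = 135.11 → 135
rgb(126, 128, 135) = #7e8087.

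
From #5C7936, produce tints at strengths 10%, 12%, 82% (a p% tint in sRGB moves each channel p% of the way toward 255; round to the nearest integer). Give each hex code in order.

#5C7936 is rgb(92, 121, 54).
10%: (92 + 16.3 = 108.3→108, 121 + 13.4 = 134.4→134, 54 + 20.1 = 74.1→74) → #6C864A
12%: (92 + 19.56 = 111.56→112, 121 + 16.08 = 137.08→137, 54 + 24.12 = 78.12→78) → #70894E
82%: (92 + 133.66 = 225.66→226, 121 + 109.88 = 230.88→231, 54 + 164.82 = 218.82→219) → #E2E7DB

#6C864A, #70894E, #E2E7DB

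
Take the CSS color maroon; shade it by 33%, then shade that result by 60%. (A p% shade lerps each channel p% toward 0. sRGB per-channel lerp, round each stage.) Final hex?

CSS maroon is rgb(128, 0, 0).
A 33% shade moves each channel 33% toward 0:
  R: 128 + 0.33×(0−128) = 128 − 42.24 = 85.76 → 86
  G: 0 + 0 = 0 → 0
  B: 0 + 0.33×(0−0) = 0 + 0 = 0 → 0
After the shade: rgb(86, 0, 0) = #560000.
A 60% shade moves each channel 60% toward 0:
  R: 86 + 0.6×(0−86) = 86 − 51.6 = 34.4 → 34
  G: 0 + 0.6×(0−0) = 0 + 0 = 0 → 0
  B: 0 + 0.6×(0−0) = 0 + 0 = 0 → 0
rgb(34, 0, 0) = #220000.

#220000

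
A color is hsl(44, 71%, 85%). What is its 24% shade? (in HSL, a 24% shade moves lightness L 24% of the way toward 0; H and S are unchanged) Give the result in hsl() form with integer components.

L moves 24% from 85 toward 0: 85 − 20.4 = 64.6 → 65.
H and S are unchanged.

hsl(44, 71%, 65%)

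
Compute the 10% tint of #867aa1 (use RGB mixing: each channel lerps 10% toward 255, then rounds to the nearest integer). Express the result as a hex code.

#867aa1 is rgb(134, 122, 161).
A 10% tint moves each channel 10% toward 255:
  R: 134 + 12.1 = 146.1 → 146
  G: 122 + 0.1×(255−122) = 122 + 13.3 = 135.3 → 135
  B: 161 + 0.1×(255−161) = 161 + 9.4 = 170.4 → 170
rgb(146, 135, 170) = #9287aa.

#9287aa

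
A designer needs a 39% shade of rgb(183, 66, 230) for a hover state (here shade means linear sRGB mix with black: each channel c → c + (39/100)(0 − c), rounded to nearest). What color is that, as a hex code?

A 39% shade moves each channel 39% toward 0:
  R: 183 + 0.39×(0−183) = 183 − 71.37 = 111.63 → 112
  G: 66 − 25.74 = 40.26 → 40
  B: 230 + 0.39×(0−230) = 230 − 89.7 = 140.3 → 140
rgb(112, 40, 140) = #70288C.

#70288C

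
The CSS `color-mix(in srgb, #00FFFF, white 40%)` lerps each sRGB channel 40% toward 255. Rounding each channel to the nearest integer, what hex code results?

#00FFFF is rgb(0, 255, 255).
Per channel, c → c + 0.4(255 − c):
  R: 0 + 0.4×(255−0) = 0 + 102 = 102 → 102
  G: 255 + 0.4×(255−255) = 255 + 0 = 255 → 255
  B: 255 + 0 = 255 → 255
rgb(102, 255, 255) = #66FFFF.

#66FFFF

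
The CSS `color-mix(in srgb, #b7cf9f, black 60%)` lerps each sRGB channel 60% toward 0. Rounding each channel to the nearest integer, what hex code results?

#495340

#b7cf9f is rgb(183, 207, 159).
Lerp each channel 60% toward 0:
  R: 183 + 0.6×(0−183) = 183 − 109.8 = 73.2 → 73
  G: 207 − 124.2 = 82.8 → 83
  B: 159 − 95.4 = 63.6 → 64
rgb(73, 83, 64) = #495340.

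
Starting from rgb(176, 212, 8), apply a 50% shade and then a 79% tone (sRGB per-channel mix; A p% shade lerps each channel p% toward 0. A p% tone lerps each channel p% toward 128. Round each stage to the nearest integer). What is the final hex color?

#787B66

A 50% shade moves each channel 50% toward 0:
  R: 176 − 88 = 88 → 88
  G: 212 + 0.5×(0−212) = 212 − 106 = 106 → 106
  B: 8 + 0.5×(0−8) = 8 − 4 = 4 → 4
After the shade: rgb(88, 106, 4) = #586A04.
Per channel, c → c + 0.79(128 − c):
  R: 88 + 31.6 = 119.6 → 120
  G: 106 + 17.38 = 123.38 → 123
  B: 4 + 97.96 = 101.96 → 102
rgb(120, 123, 102) = #787B66.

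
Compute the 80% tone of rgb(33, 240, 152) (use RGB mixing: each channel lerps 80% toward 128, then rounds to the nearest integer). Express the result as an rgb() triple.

Per channel, c → c + 0.8(128 − c):
  R: 33 + 0.8×(128−33) = 33 + 76 = 109 → 109
  G: 240 − 89.6 = 150.4 → 150
  B: 152 + 0.8×(128−152) = 152 − 19.2 = 132.8 → 133

rgb(109, 150, 133)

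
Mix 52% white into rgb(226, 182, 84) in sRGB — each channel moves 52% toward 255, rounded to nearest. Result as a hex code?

A 52% tint moves each channel 52% toward 255:
  R: 226 + 15.08 = 241.08 → 241
  G: 182 + 37.96 = 219.96 → 220
  B: 84 + 0.52×(255−84) = 84 + 88.92 = 172.92 → 173
rgb(241, 220, 173) = #f1dcad.

#f1dcad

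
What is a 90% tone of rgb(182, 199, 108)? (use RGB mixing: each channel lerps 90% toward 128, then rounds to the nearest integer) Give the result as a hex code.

#85877E

A 90% tone moves each channel 90% toward 128:
  R: 182 − 48.6 = 133.4 → 133
  G: 199 − 63.9 = 135.1 → 135
  B: 108 + 0.9×(128−108) = 108 + 18 = 126 → 126
rgb(133, 135, 126) = #85877E.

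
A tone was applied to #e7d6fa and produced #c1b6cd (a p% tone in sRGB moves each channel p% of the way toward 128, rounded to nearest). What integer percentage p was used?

37%

#e7d6fa is rgb(231, 214, 250); #c1b6cd is rgb(193, 182, 205).
On the B channel (widest range): 205 ≈ 250 + (p/100)(128 − 250), so p ≈ 100×(205 − 250)/(128 − 250) = -4500/-122 = 36.89.
p = 37 reproduces all three channels after rounding.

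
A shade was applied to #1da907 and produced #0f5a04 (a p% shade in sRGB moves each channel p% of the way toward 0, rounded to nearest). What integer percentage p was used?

47%

#1da907 is rgb(29, 169, 7); #0f5a04 is rgb(15, 90, 4).
On the G channel (widest range): 90 ≈ 169 + (p/100)(0 − 169), so p ≈ 100×(90 − 169)/(0 − 169) = -7900/-169 = 46.75.
p = 47 reproduces all three channels after rounding.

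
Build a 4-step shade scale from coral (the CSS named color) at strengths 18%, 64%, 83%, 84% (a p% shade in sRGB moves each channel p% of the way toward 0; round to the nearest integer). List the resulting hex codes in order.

CSS coral is rgb(255, 127, 80).
18%: (255 − 45.9 = 209.1→209, 127 − 22.86 = 104.14→104, 80 − 14.4 = 65.6→66) → #d16842
64%: (255 − 163.2 = 91.8→92, 127 − 81.28 = 45.72→46, 80 − 51.2 = 28.8→29) → #5c2e1d
83%: (255 − 211.65 = 43.35→43, 127 − 105.41 = 21.59→22, 80 − 66.4 = 13.6→14) → #2b160e
84%: (255 − 214.2 = 40.8→41, 127 − 106.68 = 20.32→20, 80 − 67.2 = 12.8→13) → #29140d

#d16842, #5c2e1d, #2b160e, #29140d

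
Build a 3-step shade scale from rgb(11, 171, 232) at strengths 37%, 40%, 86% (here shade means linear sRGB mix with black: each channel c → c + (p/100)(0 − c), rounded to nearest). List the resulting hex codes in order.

37%: (11 − 4.07 = 6.93→7, 171 − 63.27 = 107.73→108, 232 − 85.84 = 146.16→146) → #076C92
40%: (11 − 4.4 = 6.6→7, 171 − 68.4 = 102.6→103, 232 − 92.8 = 139.2→139) → #07678B
86%: (11 − 9.46 = 1.54→2, 171 − 147.06 = 23.94→24, 232 − 199.52 = 32.48→32) → #021820

#076C92, #07678B, #021820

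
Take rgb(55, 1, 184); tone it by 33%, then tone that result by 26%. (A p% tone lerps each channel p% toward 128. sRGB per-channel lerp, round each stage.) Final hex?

#5c419c

Per channel, c → c + 0.33(128 − c):
  R: 55 + 24.09 = 79.09 → 79
  G: 1 + 0.33×(128−1) = 1 + 41.91 = 42.91 → 43
  B: 184 + 0.33×(128−184) = 184 − 18.48 = 165.52 → 166
After the tone: rgb(79, 43, 166) = #4f2ba6.
Lerp each channel 26% toward 128:
  R: 79 + 0.26×(128−79) = 79 + 12.74 = 91.74 → 92
  G: 43 + 0.26×(128−43) = 43 + 22.1 = 65.1 → 65
  B: 166 + 0.26×(128−166) = 166 − 9.88 = 156.12 → 156
rgb(92, 65, 156) = #5c419c.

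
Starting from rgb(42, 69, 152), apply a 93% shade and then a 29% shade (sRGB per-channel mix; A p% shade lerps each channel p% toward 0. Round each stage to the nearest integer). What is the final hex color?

#020408

Lerp each channel 93% toward 0:
  R: 42 + 0.93×(0−42) = 42 − 39.06 = 2.94 → 3
  G: 69 − 64.17 = 4.83 → 5
  B: 152 − 141.36 = 10.64 → 11
After the shade: rgb(3, 5, 11) = #03050B.
A 29% shade moves each channel 29% toward 0:
  R: 3 + 0.29×(0−3) = 3 − 0.87 = 2.13 → 2
  G: 5 + 0.29×(0−5) = 5 − 1.45 = 3.55 → 4
  B: 11 − 3.19 = 7.81 → 8
rgb(2, 4, 8) = #020408.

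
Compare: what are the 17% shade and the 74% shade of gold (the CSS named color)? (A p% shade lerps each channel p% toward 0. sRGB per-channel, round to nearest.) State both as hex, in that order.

CSS gold is rgb(255, 215, 0).
17% shade:
  R: 255 + 0.17×(0−255) = 255 − 43.35 = 211.65 → 212
  G: 215 + 0.17×(0−215) = 215 − 36.55 = 178.45 → 178
  B: 0 + 0 = 0 → 0
  → #D4B200
74% shade:
  R: 255 − 188.7 = 66.3 → 66
  G: 215 + 0.74×(0−215) = 215 − 159.1 = 55.9 → 56
  B: 0 + 0.74×(0−0) = 0 + 0 = 0 → 0
  → #423800

#D4B200, #423800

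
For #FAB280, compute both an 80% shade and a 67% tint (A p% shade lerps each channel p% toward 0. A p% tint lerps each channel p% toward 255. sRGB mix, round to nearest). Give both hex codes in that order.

#32241A, #FDE6D5

#FAB280 is rgb(250, 178, 128).
80% shade:
  R: 250 + 0.8×(0−250) = 250 − 200 = 50 → 50
  G: 178 + 0.8×(0−178) = 178 − 142.4 = 35.6 → 36
  B: 128 + 0.8×(0−128) = 128 − 102.4 = 25.6 → 26
  → #32241A
67% tint:
  R: 250 + 0.67×(255−250) = 250 + 3.35 = 253.35 → 253
  G: 178 + 51.59 = 229.59 → 230
  B: 128 + 0.67×(255−128) = 128 + 85.09 = 213.09 → 213
  → #FDE6D5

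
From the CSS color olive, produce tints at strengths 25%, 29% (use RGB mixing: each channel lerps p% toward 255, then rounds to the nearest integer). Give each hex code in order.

#a0a040, #a5a54a

CSS olive is rgb(128, 128, 0).
25%: (128 + 31.75 = 159.75→160, 128 + 31.75 = 159.75→160, 0 + 63.75 = 63.75→64) → #a0a040
29%: (128 + 36.83 = 164.83→165, 128 + 36.83 = 164.83→165, 0 + 73.95 = 73.95→74) → #a5a54a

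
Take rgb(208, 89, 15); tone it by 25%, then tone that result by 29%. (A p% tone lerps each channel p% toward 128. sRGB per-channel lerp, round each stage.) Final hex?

#AB6B44

Lerp each channel 25% toward 128:
  R: 208 + 0.25×(128−208) = 208 − 20 = 188 → 188
  G: 89 + 0.25×(128−89) = 89 + 9.75 = 98.75 → 99
  B: 15 + 28.25 = 43.25 → 43
After the tone: rgb(188, 99, 43) = #BC632B.
Lerp each channel 29% toward 128:
  R: 188 + 0.29×(128−188) = 188 − 17.4 = 170.6 → 171
  G: 99 + 0.29×(128−99) = 99 + 8.41 = 107.41 → 107
  B: 43 + 24.65 = 67.65 → 68
rgb(171, 107, 68) = #AB6B44.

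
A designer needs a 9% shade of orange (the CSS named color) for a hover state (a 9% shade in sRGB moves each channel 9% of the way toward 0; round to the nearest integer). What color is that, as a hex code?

#E89600

CSS orange is rgb(255, 165, 0).
Per channel, c → c + 0.09(0 − c):
  R: 255 + 0.09×(0−255) = 255 − 22.95 = 232.05 → 232
  G: 165 − 14.85 = 150.15 → 150
  B: 0 + 0.09×(0−0) = 0 + 0 = 0 → 0
rgb(232, 150, 0) = #E89600.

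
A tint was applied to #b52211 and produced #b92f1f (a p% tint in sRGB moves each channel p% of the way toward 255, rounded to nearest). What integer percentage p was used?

6%

#b52211 is rgb(181, 34, 17); #b92f1f is rgb(185, 47, 31).
On the B channel (widest range): 31 ≈ 17 + (p/100)(255 − 17), so p ≈ 100×(31 − 17)/(255 − 17) = 1400/238 = 5.88.
p = 6 reproduces all three channels after rounding.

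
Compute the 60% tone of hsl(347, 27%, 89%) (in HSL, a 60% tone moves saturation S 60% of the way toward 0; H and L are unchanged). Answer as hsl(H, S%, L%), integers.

S moves 60% from 27 toward 0: 27 − 16.2 = 10.8 → 11.
H and L are unchanged.

hsl(347, 11%, 89%)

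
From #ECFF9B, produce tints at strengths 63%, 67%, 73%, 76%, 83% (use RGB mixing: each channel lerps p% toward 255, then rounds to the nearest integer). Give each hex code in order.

#F8FFDA, #F9FFDE, #FAFFE4, #FAFFE7, #FCFFEE

#ECFF9B is rgb(236, 255, 155).
63%: (236 + 11.97 = 247.97→248, 255→255, 155 + 63 = 218→218) → #F8FFDA
67%: (236 + 12.73 = 248.73→249, 255→255, 155 + 67 = 222→222) → #F9FFDE
73%: (236 + 13.87 = 249.87→250, 255→255, 155 + 73 = 228→228) → #FAFFE4
76%: (236 + 14.44 = 250.44→250, 255→255, 155 + 76 = 231→231) → #FAFFE7
83%: (236 + 15.77 = 251.77→252, 255→255, 155 + 83 = 238→238) → #FCFFEE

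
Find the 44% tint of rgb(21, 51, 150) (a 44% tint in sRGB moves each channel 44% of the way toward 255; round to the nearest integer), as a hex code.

#7c8dc4

Per channel, c → c + 0.44(255 − c):
  R: 21 + 0.44×(255−21) = 21 + 102.96 = 123.96 → 124
  G: 51 + 0.44×(255−51) = 51 + 89.76 = 140.76 → 141
  B: 150 + 0.44×(255−150) = 150 + 46.2 = 196.2 → 196
rgb(124, 141, 196) = #7c8dc4.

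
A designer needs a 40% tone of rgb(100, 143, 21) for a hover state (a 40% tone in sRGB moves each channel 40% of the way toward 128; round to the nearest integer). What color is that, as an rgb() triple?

Per channel, c → c + 0.4(128 − c):
  R: 100 + 11.2 = 111.2 → 111
  G: 143 − 6 = 137 → 137
  B: 21 + 0.4×(128−21) = 21 + 42.8 = 63.8 → 64

rgb(111, 137, 64)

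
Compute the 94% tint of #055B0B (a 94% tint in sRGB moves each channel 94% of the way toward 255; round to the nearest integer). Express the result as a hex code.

#055B0B is rgb(5, 91, 11).
A 94% tint moves each channel 94% toward 255:
  R: 5 + 0.94×(255−5) = 5 + 235 = 240 → 240
  G: 91 + 0.94×(255−91) = 91 + 154.16 = 245.16 → 245
  B: 11 + 0.94×(255−11) = 11 + 229.36 = 240.36 → 240
rgb(240, 245, 240) = #F0F5F0.

#F0F5F0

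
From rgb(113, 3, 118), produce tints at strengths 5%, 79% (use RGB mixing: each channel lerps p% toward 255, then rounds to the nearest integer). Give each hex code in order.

#78107d, #e1cae2

5%: (113 + 7.1 = 120.1→120, 3 + 12.6 = 15.6→16, 118 + 6.85 = 124.85→125) → #78107d
79%: (113 + 112.18 = 225.18→225, 3 + 199.08 = 202.08→202, 118 + 108.23 = 226.23→226) → #e1cae2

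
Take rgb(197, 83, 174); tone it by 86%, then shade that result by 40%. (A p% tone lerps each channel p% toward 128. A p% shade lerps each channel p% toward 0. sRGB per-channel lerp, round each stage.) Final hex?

#534950

Lerp each channel 86% toward 128:
  R: 197 − 59.34 = 137.66 → 138
  G: 83 + 38.7 = 121.7 → 122
  B: 174 + 0.86×(128−174) = 174 − 39.56 = 134.44 → 134
After the tone: rgb(138, 122, 134) = #8a7a86.
Per channel, c → c + 0.4(0 − c):
  R: 138 + 0.4×(0−138) = 138 − 55.2 = 82.8 → 83
  G: 122 − 48.8 = 73.2 → 73
  B: 134 + 0.4×(0−134) = 134 − 53.6 = 80.4 → 80
rgb(83, 73, 80) = #534950.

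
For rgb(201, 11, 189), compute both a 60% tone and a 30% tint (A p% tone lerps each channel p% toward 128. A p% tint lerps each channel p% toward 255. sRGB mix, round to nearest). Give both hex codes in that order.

60% tone:
  R: 201 + 0.6×(128−201) = 201 − 43.8 = 157.2 → 157
  G: 11 + 0.6×(128−11) = 11 + 70.2 = 81.2 → 81
  B: 189 + 0.6×(128−189) = 189 − 36.6 = 152.4 → 152
  → #9D5198
30% tint:
  R: 201 + 16.2 = 217.2 → 217
  G: 11 + 0.3×(255−11) = 11 + 73.2 = 84.2 → 84
  B: 189 + 0.3×(255−189) = 189 + 19.8 = 208.8 → 209
  → #D954D1

#9D5198, #D954D1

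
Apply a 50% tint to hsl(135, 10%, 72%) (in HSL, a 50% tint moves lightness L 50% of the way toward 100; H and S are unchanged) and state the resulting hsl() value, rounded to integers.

hsl(135, 10%, 86%)

L moves 50% from 72 toward 100: 72 + 14 = 86 → 86.
H and S are unchanged.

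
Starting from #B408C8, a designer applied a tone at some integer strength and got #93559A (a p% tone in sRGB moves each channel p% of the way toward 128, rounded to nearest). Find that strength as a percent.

64%

#B408C8 is rgb(180, 8, 200); #93559A is rgb(147, 85, 154).
On the G channel (widest range): 85 ≈ 8 + (p/100)(128 − 8), so p ≈ 100×(85 − 8)/(128 − 8) = 7700/120 = 64.17.
p = 64 reproduces all three channels after rounding.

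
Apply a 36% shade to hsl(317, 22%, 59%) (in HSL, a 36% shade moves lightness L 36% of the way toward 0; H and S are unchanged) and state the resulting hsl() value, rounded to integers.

hsl(317, 22%, 38%)

L moves 36% from 59 toward 0: 59 − 21.24 = 37.76 → 38.
H and S are unchanged.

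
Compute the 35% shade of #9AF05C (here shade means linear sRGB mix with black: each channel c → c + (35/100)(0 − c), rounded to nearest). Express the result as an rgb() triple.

#9AF05C is rgb(154, 240, 92).
Lerp each channel 35% toward 0:
  R: 154 − 53.9 = 100.1 → 100
  G: 240 − 84 = 156 → 156
  B: 92 + 0.35×(0−92) = 92 − 32.2 = 59.8 → 60

rgb(100, 156, 60)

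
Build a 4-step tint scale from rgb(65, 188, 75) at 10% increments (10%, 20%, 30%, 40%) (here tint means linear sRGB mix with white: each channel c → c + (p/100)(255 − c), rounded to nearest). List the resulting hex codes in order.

#54c35d, #67c96f, #7ad081, #8dd793

10%: (65 + 19 = 84→84, 188 + 6.7 = 194.7→195, 75 + 18 = 93→93) → #54c35d
20%: (65 + 38 = 103→103, 188 + 13.4 = 201.4→201, 75 + 36 = 111→111) → #67c96f
30%: (65 + 57 = 122→122, 188 + 20.1 = 208.1→208, 75 + 54 = 129→129) → #7ad081
40%: (65 + 76 = 141→141, 188 + 26.8 = 214.8→215, 75 + 72 = 147→147) → #8dd793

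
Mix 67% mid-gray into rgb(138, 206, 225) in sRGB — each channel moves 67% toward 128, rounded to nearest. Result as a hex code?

Lerp each channel 67% toward 128:
  R: 138 + 0.67×(128−138) = 138 − 6.7 = 131.3 → 131
  G: 206 − 52.26 = 153.74 → 154
  B: 225 − 64.99 = 160.01 → 160
rgb(131, 154, 160) = #839AA0.

#839AA0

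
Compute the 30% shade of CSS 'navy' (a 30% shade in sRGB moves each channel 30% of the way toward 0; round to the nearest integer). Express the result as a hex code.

#00005A

CSS navy is rgb(0, 0, 128).
Lerp each channel 30% toward 0:
  R: 0 + 0.3×(0−0) = 0 + 0 = 0 → 0
  G: 0 + 0 = 0 → 0
  B: 128 − 38.4 = 89.6 → 90
rgb(0, 0, 90) = #00005A.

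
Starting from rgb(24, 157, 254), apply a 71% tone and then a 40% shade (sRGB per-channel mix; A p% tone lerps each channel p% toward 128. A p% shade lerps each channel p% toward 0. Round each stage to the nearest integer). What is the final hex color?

#3b5263

A 71% tone moves each channel 71% toward 128:
  R: 24 + 0.71×(128−24) = 24 + 73.84 = 97.84 → 98
  G: 157 + 0.71×(128−157) = 157 − 20.59 = 136.41 → 136
  B: 254 + 0.71×(128−254) = 254 − 89.46 = 164.54 → 165
After the tone: rgb(98, 136, 165) = #6288a5.
Per channel, c → c + 0.4(0 − c):
  R: 98 − 39.2 = 58.8 → 59
  G: 136 + 0.4×(0−136) = 136 − 54.4 = 81.6 → 82
  B: 165 + 0.4×(0−165) = 165 − 66 = 99 → 99
rgb(59, 82, 99) = #3b5263.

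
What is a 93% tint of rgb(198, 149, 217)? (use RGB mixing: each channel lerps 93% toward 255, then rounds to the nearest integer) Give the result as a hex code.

#fbf8fc

A 93% tint moves each channel 93% toward 255:
  R: 198 + 0.93×(255−198) = 198 + 53.01 = 251.01 → 251
  G: 149 + 98.58 = 247.58 → 248
  B: 217 + 0.93×(255−217) = 217 + 35.34 = 252.34 → 252
rgb(251, 248, 252) = #fbf8fc.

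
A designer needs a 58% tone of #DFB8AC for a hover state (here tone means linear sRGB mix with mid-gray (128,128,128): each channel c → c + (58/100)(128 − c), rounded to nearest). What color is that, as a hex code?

#A89892

#DFB8AC is rgb(223, 184, 172).
Lerp each channel 58% toward 128:
  R: 223 − 55.1 = 167.9 → 168
  G: 184 − 32.48 = 151.52 → 152
  B: 172 − 25.52 = 146.48 → 146
rgb(168, 152, 146) = #A89892.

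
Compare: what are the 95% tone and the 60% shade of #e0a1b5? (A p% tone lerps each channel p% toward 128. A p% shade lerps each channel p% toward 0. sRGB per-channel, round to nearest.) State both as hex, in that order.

#e0a1b5 is rgb(224, 161, 181).
95% tone:
  R: 224 + 0.95×(128−224) = 224 − 91.2 = 132.8 → 133
  G: 161 + 0.95×(128−161) = 161 − 31.35 = 129.65 → 130
  B: 181 + 0.95×(128−181) = 181 − 50.35 = 130.65 → 131
  → #858283
60% shade:
  R: 224 − 134.4 = 89.6 → 90
  G: 161 + 0.6×(0−161) = 161 − 96.6 = 64.4 → 64
  B: 181 + 0.6×(0−181) = 181 − 108.6 = 72.4 → 72
  → #5a4048

#858283, #5a4048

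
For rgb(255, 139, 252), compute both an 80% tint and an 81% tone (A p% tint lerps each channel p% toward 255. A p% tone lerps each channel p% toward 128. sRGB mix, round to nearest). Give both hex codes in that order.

80% tint:
  R: 255 + 0 = 255 → 255
  G: 139 + 0.8×(255−139) = 139 + 92.8 = 231.8 → 232
  B: 252 + 0.8×(255−252) = 252 + 2.4 = 254.4 → 254
  → #FFE8FE
81% tone:
  R: 255 + 0.81×(128−255) = 255 − 102.87 = 152.13 → 152
  G: 139 + 0.81×(128−139) = 139 − 8.91 = 130.09 → 130
  B: 252 + 0.81×(128−252) = 252 − 100.44 = 151.56 → 152
  → #988298

#FFE8FE, #988298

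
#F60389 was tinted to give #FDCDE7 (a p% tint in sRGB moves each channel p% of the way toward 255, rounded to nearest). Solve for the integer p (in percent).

#F60389 is rgb(246, 3, 137); #FDCDE7 is rgb(253, 205, 231).
On the G channel (widest range): 205 ≈ 3 + (p/100)(255 − 3), so p ≈ 100×(205 − 3)/(255 − 3) = 20200/252 = 80.16.
p = 80 reproduces all three channels after rounding.

80%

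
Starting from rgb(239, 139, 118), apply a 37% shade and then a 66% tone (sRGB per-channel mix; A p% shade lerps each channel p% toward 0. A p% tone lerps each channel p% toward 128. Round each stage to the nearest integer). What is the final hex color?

Per channel, c → c + 0.37(0 − c):
  R: 239 + 0.37×(0−239) = 239 − 88.43 = 150.57 → 151
  G: 139 + 0.37×(0−139) = 139 − 51.43 = 87.57 → 88
  B: 118 + 0.37×(0−118) = 118 − 43.66 = 74.34 → 74
After the shade: rgb(151, 88, 74) = #97584a.
Lerp each channel 66% toward 128:
  R: 151 + 0.66×(128−151) = 151 − 15.18 = 135.82 → 136
  G: 88 + 26.4 = 114.4 → 114
  B: 74 + 0.66×(128−74) = 74 + 35.64 = 109.64 → 110
rgb(136, 114, 110) = #88726e.

#88726e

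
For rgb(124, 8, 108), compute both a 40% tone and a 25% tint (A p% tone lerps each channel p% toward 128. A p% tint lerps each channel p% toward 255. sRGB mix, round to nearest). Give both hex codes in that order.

40% tone:
  R: 124 + 0.4×(128−124) = 124 + 1.6 = 125.6 → 126
  G: 8 + 48 = 56 → 56
  B: 108 + 0.4×(128−108) = 108 + 8 = 116 → 116
  → #7e3874
25% tint:
  R: 124 + 32.75 = 156.75 → 157
  G: 8 + 0.25×(255−8) = 8 + 61.75 = 69.75 → 70
  B: 108 + 0.25×(255−108) = 108 + 36.75 = 144.75 → 145
  → #9d4691

#7e3874, #9d4691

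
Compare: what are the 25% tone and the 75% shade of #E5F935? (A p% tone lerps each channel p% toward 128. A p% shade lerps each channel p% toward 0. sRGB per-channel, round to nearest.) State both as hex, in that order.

#CCDB48, #393E0D

#E5F935 is rgb(229, 249, 53).
25% tone:
  R: 229 − 25.25 = 203.75 → 204
  G: 249 + 0.25×(128−249) = 249 − 30.25 = 218.75 → 219
  B: 53 + 18.75 = 71.75 → 72
  → #CCDB48
75% shade:
  R: 229 − 171.75 = 57.25 → 57
  G: 249 + 0.75×(0−249) = 249 − 186.75 = 62.25 → 62
  B: 53 + 0.75×(0−53) = 53 − 39.75 = 13.25 → 13
  → #393E0D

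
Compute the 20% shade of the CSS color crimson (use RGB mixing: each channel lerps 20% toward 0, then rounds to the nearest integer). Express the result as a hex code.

#b01030

CSS crimson is rgb(220, 20, 60).
Per channel, c → c + 0.2(0 − c):
  R: 220 − 44 = 176 → 176
  G: 20 + 0.2×(0−20) = 20 − 4 = 16 → 16
  B: 60 − 12 = 48 → 48
rgb(176, 16, 48) = #b01030.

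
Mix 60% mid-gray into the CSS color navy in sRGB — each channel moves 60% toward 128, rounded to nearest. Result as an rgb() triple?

rgb(77, 77, 128)

CSS navy is rgb(0, 0, 128).
Per channel, c → c + 0.6(128 − c):
  R: 0 + 76.8 = 76.8 → 77
  G: 0 + 0.6×(128−0) = 0 + 76.8 = 76.8 → 77
  B: 128 + 0.6×(128−128) = 128 + 0 = 128 → 128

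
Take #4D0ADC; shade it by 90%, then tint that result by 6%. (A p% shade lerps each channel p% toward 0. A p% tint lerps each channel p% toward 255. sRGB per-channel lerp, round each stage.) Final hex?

#171024

#4D0ADC is rgb(77, 10, 220).
Lerp each channel 90% toward 0:
  R: 77 − 69.3 = 7.7 → 8
  G: 10 + 0.9×(0−10) = 10 − 9 = 1 → 1
  B: 220 − 198 = 22 → 22
After the shade: rgb(8, 1, 22) = #080116.
Per channel, c → c + 0.06(255 − c):
  R: 8 + 14.82 = 22.82 → 23
  G: 1 + 0.06×(255−1) = 1 + 15.24 = 16.24 → 16
  B: 22 + 0.06×(255−22) = 22 + 13.98 = 35.98 → 36
rgb(23, 16, 36) = #171024.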